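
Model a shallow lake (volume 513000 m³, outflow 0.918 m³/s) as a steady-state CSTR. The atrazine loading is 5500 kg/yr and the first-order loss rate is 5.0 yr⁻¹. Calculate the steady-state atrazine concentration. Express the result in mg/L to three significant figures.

Outflow Q = 0.918 m³/s × 3.156e+07 s/yr = 2.897e+07 m³/yr.
Steady-state CSTR mass balance: W = Q·C + k·V·C, so C = W/(Q + kV).
Q + kV = 2.897e+07 + 5.0·513000 = 3.153e+07 m³/yr.
C = 5500/3.153e+07 = 0.0001744 kg/m³ = 0.1744 mg/L.

0.174 mg/L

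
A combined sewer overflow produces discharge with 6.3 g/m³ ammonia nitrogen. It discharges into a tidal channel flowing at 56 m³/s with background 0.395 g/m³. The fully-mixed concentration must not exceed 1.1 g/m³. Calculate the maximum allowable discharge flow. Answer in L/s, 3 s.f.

Mass balance at complete mixing: C_std·(Q_w + Q_r) = Q_w·C_e + Q_r·C_b.
Rearranging, Q_w = Q_r·(C_std − C_b)/(C_e − C_std) = 56·(1.1 − 0.395) / (6.3 − 1.1) = 7.592 m³/s.
= 7592 L/s.

7590 L/s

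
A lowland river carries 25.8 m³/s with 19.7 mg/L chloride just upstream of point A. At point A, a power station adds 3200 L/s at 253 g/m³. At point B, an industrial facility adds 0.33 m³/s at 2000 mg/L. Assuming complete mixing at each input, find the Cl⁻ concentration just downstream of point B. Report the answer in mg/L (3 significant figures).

67.4 mg/L

3200 L/s = 3.2 m³/s.
After input A: C = (25.8·19.7 + 3.2·253) / 29 = 45.44 mg/L.
After input B: C = (29·45.44 + 0.33·2000) / 29.33 = 67.43 mg/L.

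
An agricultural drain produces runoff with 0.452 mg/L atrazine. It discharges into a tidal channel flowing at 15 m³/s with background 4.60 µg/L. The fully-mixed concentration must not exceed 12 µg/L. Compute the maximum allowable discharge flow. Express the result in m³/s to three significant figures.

0.252 m³/s

4.60 µg/L = 0.0046 mg/L.
12 µg/L = 0.012 mg/L.
Mass balance at complete mixing: C_std·(Q_w + Q_r) = Q_w·C_e + Q_r·C_b.
Rearranging, Q_w = Q_r·(C_std − C_b)/(C_e − C_std) = 15·(0.012 − 0.0046) / (0.452 − 0.012) = 0.2523 m³/s.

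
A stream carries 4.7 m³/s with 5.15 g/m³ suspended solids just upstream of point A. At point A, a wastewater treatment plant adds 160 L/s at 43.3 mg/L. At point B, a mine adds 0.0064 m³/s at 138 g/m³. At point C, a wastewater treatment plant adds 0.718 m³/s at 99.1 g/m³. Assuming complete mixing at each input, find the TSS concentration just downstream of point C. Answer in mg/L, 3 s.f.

18.5 mg/L

160 L/s = 0.16 m³/s.
After input A: C = (4.7·5.15 + 0.16·43.3) / 4.86 = 6.406 mg/L.
After input B: C = (4.86·6.406 + 0.0064·138) / 4.866 = 6.579 mg/L.
After input C: C = (4.866·6.579 + 0.718·99.1) / 5.584 = 18.47 mg/L.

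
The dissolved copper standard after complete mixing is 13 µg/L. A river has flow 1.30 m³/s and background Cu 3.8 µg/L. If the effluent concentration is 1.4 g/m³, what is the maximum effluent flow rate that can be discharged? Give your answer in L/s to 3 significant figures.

3.8 µg/L = 0.0038 mg/L.
13 µg/L = 0.013 mg/L.
Mass balance at complete mixing: C_std·(Q_w + Q_r) = Q_w·C_e + Q_r·C_b.
Rearranging, Q_w = Q_r·(C_std − C_b)/(C_e − C_std) = 1.30·(0.013 − 0.0038) / (1.4 − 0.013) = 0.008623 m³/s.
= 8.623 L/s.

8.62 L/s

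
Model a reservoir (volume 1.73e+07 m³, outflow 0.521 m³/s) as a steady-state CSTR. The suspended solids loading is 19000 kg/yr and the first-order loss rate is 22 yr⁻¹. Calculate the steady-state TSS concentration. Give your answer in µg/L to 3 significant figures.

Outflow Q = 0.521 m³/s × 3.156e+07 s/yr = 1.644e+07 m³/yr.
Steady-state CSTR mass balance: W = Q·C + k·V·C, so C = W/(Q + kV).
Q + kV = 1.644e+07 + 22·1.73e+07 = 3.97e+08 m³/yr.
C = 19000/3.97e+08 = 4.785e-05 kg/m³ = 0.04785 mg/L = 47.85 µg/L.

47.9 µg/L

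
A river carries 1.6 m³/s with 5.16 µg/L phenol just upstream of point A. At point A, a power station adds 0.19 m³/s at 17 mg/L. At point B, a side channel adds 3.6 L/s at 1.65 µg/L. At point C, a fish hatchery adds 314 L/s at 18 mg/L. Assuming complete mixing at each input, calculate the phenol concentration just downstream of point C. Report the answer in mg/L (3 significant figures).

4.22 mg/L

5.16 µg/L = 0.00516 mg/L.
After input A: C = (1.6·0.00516 + 0.19·17) / 1.79 = 1.809 mg/L.
3.6 L/s = 0.0036 m³/s.
1.65 µg/L = 0.00165 mg/L.
After input B: C = (1.79·1.809 + 0.0036·0.00165) / 1.794 = 1.805 mg/L.
314 L/s = 0.314 m³/s.
After input C: C = (1.794·1.805 + 0.314·18) / 2.108 = 4.218 mg/L.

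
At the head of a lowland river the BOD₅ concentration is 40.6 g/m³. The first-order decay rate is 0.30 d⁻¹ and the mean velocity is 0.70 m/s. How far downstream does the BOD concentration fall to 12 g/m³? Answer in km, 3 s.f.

From C = C₀·e^(−kt), t = ln(C₀/C)/k = ln(40.6/12)/0.30 = 1.219/0.30 = 4.063 d.
Distance = v·t = 0.70 m/s × 3.51e+05 s = 2.457e+05 m = 245.7 km.

246 km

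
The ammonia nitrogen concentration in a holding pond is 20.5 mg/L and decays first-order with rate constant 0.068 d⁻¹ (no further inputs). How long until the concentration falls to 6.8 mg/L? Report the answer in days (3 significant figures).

16.2 d

t = ln(C₀/C)/k = ln(20.5/6.8)/0.068 = 1.104/0.068 = 16.23 d.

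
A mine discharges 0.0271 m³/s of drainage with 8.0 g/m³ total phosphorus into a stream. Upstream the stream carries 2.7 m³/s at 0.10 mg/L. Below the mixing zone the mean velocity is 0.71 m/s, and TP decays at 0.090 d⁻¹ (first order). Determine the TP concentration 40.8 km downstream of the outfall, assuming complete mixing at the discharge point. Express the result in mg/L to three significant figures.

After complete mixing, C₀ = (0.0271·8 + 2.7·0.1) / 2.727 = 0.1785 mg/L.
Travel time t = 4.08e+04 m / 0.71 m/s = 5.746e+04 s = 0.6651 d.
C = 0.1785·exp(−0.090·0.6651) = 0.1785·0.9419 = 0.1681 mg/L.

0.168 mg/L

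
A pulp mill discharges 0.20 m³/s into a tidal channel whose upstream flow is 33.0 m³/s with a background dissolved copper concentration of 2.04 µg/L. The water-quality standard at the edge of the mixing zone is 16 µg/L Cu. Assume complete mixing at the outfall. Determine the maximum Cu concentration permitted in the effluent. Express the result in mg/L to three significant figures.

2.04 µg/L = 0.00204 mg/L.
16 µg/L = 0.016 mg/L.
Mass balance: 0.016·33.2 = 0.2·Cₑ + 33·0.00204.
Cₑ = (0.5312 − 0.06732) / 0.2 = 2.319 mg/L.

2.32 mg/L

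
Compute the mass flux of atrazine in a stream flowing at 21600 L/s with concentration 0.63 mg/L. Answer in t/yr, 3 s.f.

21600 L/s = 21.6 m³/s.
Mass flux = Q·C = 21.6 m³/s × 0.63 g/m³ = 13.61 g/s.
= 13.61 g/s × 31.56 = 429.4 t/yr.

429 t/yr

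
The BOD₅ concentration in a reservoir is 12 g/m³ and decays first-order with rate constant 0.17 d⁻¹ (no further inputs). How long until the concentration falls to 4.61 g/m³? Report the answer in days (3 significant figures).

t = ln(C₀/C)/k = ln(12/4.61)/0.17 = 0.9567/0.17 = 5.628 d.

5.63 d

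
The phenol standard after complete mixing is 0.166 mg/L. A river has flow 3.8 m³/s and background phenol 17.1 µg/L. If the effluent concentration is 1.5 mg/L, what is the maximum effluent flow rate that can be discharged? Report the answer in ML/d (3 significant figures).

17.1 µg/L = 0.0171 mg/L.
Mass balance at complete mixing: C_std·(Q_w + Q_r) = Q_w·C_e + Q_r·C_b.
Rearranging, Q_w = Q_r·(C_std − C_b)/(C_e − C_std) = 3.8·(0.166 − 0.0171) / (1.5 − 0.166) = 0.4242 m³/s.
= 36.65 ML/d.

36.6 ML/d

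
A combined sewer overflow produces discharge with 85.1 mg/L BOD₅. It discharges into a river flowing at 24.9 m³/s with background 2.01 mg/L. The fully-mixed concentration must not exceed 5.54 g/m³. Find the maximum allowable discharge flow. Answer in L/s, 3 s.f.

Mass balance at complete mixing: C_std·(Q_w + Q_r) = Q_w·C_e + Q_r·C_b.
Rearranging, Q_w = Q_r·(C_std − C_b)/(C_e − C_std) = 24.9·(5.54 − 2.01) / (85.1 − 5.54) = 1.105 m³/s.
= 1105 L/s.

1100 L/s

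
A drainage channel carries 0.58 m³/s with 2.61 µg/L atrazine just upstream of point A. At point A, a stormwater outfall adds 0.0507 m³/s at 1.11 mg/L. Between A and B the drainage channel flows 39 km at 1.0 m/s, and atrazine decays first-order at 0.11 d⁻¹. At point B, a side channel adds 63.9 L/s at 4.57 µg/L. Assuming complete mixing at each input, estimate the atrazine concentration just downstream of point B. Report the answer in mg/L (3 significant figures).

2.61 µg/L = 0.00261 mg/L.
After input A: C = (0.58·0.00261 + 0.0507·1.11) / 0.6307 = 0.09163 mg/L.
Over the 39 km reach to input B (t = 3.9e+04 s = 0.4514 d), decay gives C = 0.09163·exp(−0.11·0.4514) = 0.08719 mg/L.
63.9 L/s = 0.0639 m³/s.
4.57 µg/L = 0.00457 mg/L.
After input B: C = (0.6307·0.08719 + 0.0639·0.00457) / 0.6946 = 0.07959 mg/L.

0.0796 mg/L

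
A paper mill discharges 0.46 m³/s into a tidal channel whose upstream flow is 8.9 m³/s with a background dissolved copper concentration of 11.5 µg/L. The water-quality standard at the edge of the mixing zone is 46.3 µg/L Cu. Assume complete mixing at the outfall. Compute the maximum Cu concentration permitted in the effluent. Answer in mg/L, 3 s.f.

11.5 µg/L = 0.0115 mg/L.
46.3 µg/L = 0.0463 mg/L.
Mass balance: 0.0463·9.36 = 0.46·Cₑ + 8.9·0.0115.
Cₑ = (0.4334 − 0.1023) / 0.46 = 0.7196 mg/L.

0.720 mg/L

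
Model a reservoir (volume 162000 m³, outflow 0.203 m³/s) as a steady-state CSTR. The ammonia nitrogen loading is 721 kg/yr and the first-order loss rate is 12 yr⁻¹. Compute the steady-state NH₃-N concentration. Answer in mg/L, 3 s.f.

Outflow Q = 0.203 m³/s × 3.156e+07 s/yr = 6.406e+06 m³/yr.
Steady-state CSTR mass balance: W = Q·C + k·V·C, so C = W/(Q + kV).
Q + kV = 6.406e+06 + 12·162000 = 8.35e+06 m³/yr.
C = 721/8.35e+06 = 8.635e-05 kg/m³ = 0.08635 mg/L.

0.0863 mg/L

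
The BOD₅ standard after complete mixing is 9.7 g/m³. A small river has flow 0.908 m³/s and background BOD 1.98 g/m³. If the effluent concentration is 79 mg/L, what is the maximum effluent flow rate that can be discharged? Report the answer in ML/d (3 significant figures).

8.74 ML/d

Mass balance at complete mixing: C_std·(Q_w + Q_r) = Q_w·C_e + Q_r·C_b.
Rearranging, Q_w = Q_r·(C_std − C_b)/(C_e − C_std) = 0.908·(9.7 − 1.98) / (79 − 9.7) = 0.1012 m³/s.
= 8.739 ML/d.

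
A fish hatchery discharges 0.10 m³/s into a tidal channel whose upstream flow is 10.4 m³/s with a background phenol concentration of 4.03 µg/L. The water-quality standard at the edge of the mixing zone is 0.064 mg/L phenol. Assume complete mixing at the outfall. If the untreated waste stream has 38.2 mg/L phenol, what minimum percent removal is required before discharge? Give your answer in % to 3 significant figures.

4.03 µg/L = 0.00403 mg/L.
Mass balance: 0.064·10.5 = 0.1·Cₑ + 10.4·0.00403.
Cₑ = (0.672 − 0.04191) / 0.1 = 6.301 mg/L.
Required removal = 1 − 6.301/38.2 = 83.51 %.

83.5 %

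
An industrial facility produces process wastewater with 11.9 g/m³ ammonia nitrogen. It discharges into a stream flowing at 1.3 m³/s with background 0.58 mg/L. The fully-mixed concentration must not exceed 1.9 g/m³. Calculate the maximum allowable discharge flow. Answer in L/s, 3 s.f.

172 L/s

Mass balance at complete mixing: C_std·(Q_w + Q_r) = Q_w·C_e + Q_r·C_b.
Rearranging, Q_w = Q_r·(C_std − C_b)/(C_e − C_std) = 1.3·(1.9 − 0.58) / (11.9 − 1.9) = 0.1716 m³/s.
= 171.6 L/s.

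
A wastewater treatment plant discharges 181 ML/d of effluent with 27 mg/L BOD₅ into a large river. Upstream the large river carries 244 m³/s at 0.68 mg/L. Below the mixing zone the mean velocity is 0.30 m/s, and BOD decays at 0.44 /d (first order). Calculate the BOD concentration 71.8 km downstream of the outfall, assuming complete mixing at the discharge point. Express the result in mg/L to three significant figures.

181 ML/d = 2.095 m³/s.
After complete mixing, C₀ = (2.095·27 + 244·0.68) / 246.1 = 0.9041 mg/L.
Travel time t = 7.18e+04 m / 0.30 m/s = 2.393e+05 s = 2.77 d.
C = 0.9041·exp(−0.44·2.77) = 0.9041·0.2956 = 0.2672 mg/L.

0.267 mg/L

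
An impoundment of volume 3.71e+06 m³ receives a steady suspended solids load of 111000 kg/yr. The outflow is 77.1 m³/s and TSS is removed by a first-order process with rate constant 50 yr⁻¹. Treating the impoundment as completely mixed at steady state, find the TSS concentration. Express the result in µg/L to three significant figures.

Outflow Q = 77.1 m³/s × 3.156e+07 s/yr = 2.433e+09 m³/yr.
Steady-state CSTR mass balance: W = Q·C + k·V·C, so C = W/(Q + kV).
Q + kV = 2.433e+09 + 50·3.71e+06 = 2.619e+09 m³/yr.
C = 111000/2.619e+09 = 4.239e-05 kg/m³ = 0.04239 mg/L = 42.39 µg/L.

42.4 µg/L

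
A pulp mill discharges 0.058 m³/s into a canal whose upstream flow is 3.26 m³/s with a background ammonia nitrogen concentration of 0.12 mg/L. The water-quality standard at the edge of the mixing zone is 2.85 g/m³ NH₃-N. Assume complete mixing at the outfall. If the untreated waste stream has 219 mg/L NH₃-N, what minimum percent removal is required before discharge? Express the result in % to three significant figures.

28.6 %

Mass balance: 2.85·3.318 = 0.058·Cₑ + 3.26·0.12.
Cₑ = (9.456 − 0.3912) / 0.058 = 156.3 mg/L.
Required removal = 1 − 156.3/219 = 28.63 %.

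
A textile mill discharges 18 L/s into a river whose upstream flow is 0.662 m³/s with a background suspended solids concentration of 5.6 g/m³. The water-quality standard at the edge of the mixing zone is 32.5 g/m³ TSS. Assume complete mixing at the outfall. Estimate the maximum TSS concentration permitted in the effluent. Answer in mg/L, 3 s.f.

1020 mg/L

18 L/s = 0.018 m³/s.
Mass balance: 32.5·0.68 = 0.018·Cₑ + 0.662·5.6.
Cₑ = (22.1 − 3.707) / 0.018 = 1022 mg/L.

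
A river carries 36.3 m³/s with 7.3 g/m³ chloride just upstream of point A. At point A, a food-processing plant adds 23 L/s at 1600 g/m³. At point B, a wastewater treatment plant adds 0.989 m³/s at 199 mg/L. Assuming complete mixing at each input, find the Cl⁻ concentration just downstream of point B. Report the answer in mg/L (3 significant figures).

13.4 mg/L

23 L/s = 0.023 m³/s.
After input A: C = (36.3·7.3 + 0.023·1600) / 36.32 = 8.309 mg/L.
After input B: C = (36.32·8.309 + 0.989·199) / 37.31 = 13.36 mg/L.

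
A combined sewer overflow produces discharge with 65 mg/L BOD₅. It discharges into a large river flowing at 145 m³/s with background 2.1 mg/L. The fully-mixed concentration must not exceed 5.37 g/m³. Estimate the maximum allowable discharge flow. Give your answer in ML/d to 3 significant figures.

Mass balance at complete mixing: C_std·(Q_w + Q_r) = Q_w·C_e + Q_r·C_b.
Rearranging, Q_w = Q_r·(C_std − C_b)/(C_e − C_std) = 145·(5.37 − 2.1) / (65 − 5.37) = 7.952 m³/s.
= 687 ML/d.

687 ML/d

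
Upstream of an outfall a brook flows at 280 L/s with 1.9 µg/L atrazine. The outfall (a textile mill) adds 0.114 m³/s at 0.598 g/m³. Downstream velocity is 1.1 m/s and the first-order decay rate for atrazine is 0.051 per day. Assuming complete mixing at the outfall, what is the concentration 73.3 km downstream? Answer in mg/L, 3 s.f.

0.168 mg/L

280 L/s = 0.28 m³/s.
1.9 µg/L = 0.0019 mg/L.
After complete mixing, C₀ = (0.114·0.598 + 0.28·0.0019) / 0.394 = 0.1744 mg/L.
Travel time t = 7.33e+04 m / 1.1 m/s = 6.664e+04 s = 0.7713 d.
C = 0.1744·exp(−0.051·0.7713) = 0.1744·0.9614 = 0.1676 mg/L.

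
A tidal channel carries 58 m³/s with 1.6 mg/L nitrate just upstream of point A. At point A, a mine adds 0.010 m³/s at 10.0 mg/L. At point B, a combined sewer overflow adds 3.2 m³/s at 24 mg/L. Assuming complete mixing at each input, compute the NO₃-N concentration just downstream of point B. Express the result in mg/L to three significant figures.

2.77 mg/L

After input A: C = (58·1.6 + 0.01·10) / 58.01 = 1.601 mg/L.
After input B: C = (58.01·1.601 + 3.2·24) / 61.21 = 2.772 mg/L.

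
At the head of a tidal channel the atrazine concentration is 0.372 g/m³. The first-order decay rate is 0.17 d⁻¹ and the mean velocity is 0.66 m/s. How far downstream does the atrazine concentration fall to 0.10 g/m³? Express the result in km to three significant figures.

From C = C₀·e^(−kt), t = ln(C₀/C)/k = ln(0.372/0.10)/0.17 = 1.314/0.17 = 7.728 d.
Distance = v·t = 0.66 m/s × 6.677e+05 s = 4.407e+05 m = 440.7 km.

441 km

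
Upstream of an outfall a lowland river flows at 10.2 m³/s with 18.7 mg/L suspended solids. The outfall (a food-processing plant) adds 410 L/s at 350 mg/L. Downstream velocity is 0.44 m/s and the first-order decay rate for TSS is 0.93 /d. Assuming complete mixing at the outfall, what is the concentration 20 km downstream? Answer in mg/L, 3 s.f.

19.3 mg/L

410 L/s = 0.41 m³/s.
After complete mixing, C₀ = (0.41·350 + 10.2·18.7) / 10.61 = 31.5 mg/L.
Travel time t = 2e+04 m / 0.44 m/s = 4.545e+04 s = 0.5261 d.
C = 31.5·exp(−0.93·0.5261) = 31.5·0.6131 = 19.31 mg/L.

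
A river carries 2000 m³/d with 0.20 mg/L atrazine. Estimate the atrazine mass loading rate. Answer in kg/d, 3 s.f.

0.400 kg/d

2000 m³/d = 0.02315 m³/s.
Mass flux = Q·C = 0.02315 m³/s × 0.2 g/m³ = 0.00463 g/s.
= 0.00463 g/s × 86.4 = 0.4 kg/d.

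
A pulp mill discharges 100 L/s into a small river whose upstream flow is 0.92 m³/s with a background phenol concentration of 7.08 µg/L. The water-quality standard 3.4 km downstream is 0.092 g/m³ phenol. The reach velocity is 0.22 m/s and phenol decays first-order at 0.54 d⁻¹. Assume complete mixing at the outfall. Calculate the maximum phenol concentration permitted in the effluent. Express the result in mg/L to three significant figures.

0.968 mg/L

100 L/s = 0.1 m³/s.
7.08 µg/L = 0.00708 mg/L.
Travel time to the compliance point: t = 3400/0.22 = 1.545e+04 s = 0.1789 d; decay factor exp(−0.54·0.1789) = 0.9079.
So the concentration just after mixing may be at most 0.092/0.9079 = 0.1013 mg/L.
Mass balance: 0.1013·1.02 = 0.1·Cₑ + 0.92·0.00708.
Cₑ = (0.1034 − 0.006514) / 0.1 = 0.9684 mg/L.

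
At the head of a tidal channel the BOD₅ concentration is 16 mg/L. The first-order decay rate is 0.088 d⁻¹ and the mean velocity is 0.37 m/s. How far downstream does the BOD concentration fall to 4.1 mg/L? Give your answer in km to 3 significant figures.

495 km

From C = C₀·e^(−kt), t = ln(C₀/C)/k = ln(16/4.1)/0.088 = 1.362/0.088 = 15.47 d.
Distance = v·t = 0.37 m/s × 1.337e+06 s = 4.946e+05 m = 494.6 km.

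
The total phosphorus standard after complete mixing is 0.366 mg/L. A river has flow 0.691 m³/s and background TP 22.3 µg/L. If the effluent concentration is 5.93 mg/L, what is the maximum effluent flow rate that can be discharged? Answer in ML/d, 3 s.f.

3.69 ML/d

22.3 µg/L = 0.0223 mg/L.
Mass balance at complete mixing: C_std·(Q_w + Q_r) = Q_w·C_e + Q_r·C_b.
Rearranging, Q_w = Q_r·(C_std − C_b)/(C_e − C_std) = 0.691·(0.366 − 0.0223) / (5.93 − 0.366) = 0.04268 m³/s.
= 3.688 ML/d.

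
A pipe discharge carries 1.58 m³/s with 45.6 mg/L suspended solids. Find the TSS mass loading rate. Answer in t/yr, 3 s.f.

Mass flux = Q·C = 1.58 m³/s × 45.6 g/m³ = 72.05 g/s.
= 72.05 g/s × 31.56 = 2274 t/yr.

2270 t/yr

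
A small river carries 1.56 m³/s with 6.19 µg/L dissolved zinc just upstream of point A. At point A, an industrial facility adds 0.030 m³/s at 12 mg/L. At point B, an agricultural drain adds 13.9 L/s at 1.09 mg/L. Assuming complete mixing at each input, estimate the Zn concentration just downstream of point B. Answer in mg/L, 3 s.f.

6.19 µg/L = 0.00619 mg/L.
After input A: C = (1.56·0.00619 + 0.03·12) / 1.59 = 0.2325 mg/L.
13.9 L/s = 0.0139 m³/s.
After input B: C = (1.59·0.2325 + 0.0139·1.09) / 1.604 = 0.2399 mg/L.

0.240 mg/L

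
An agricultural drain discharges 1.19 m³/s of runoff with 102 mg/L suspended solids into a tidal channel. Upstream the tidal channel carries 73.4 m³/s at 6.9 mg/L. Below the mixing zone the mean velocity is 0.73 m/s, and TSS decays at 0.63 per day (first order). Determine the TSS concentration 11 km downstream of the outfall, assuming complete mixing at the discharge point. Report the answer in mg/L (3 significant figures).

After complete mixing, C₀ = (1.19·102 + 73.4·6.9) / 74.59 = 8.417 mg/L.
Travel time t = 1.1e+04 m / 0.73 m/s = 1.507e+04 s = 0.1744 d.
C = 8.417·exp(−0.63·0.1744) = 8.417·0.8959 = 7.541 mg/L.

7.54 mg/L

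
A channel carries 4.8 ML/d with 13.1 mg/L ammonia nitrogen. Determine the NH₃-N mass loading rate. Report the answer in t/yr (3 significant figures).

4.8 ML/d = 0.05556 m³/s.
Mass flux = Q·C = 0.05556 m³/s × 13.1 g/m³ = 0.7278 g/s.
= 0.7278 g/s × 31.56 = 22.97 t/yr.

23.0 t/yr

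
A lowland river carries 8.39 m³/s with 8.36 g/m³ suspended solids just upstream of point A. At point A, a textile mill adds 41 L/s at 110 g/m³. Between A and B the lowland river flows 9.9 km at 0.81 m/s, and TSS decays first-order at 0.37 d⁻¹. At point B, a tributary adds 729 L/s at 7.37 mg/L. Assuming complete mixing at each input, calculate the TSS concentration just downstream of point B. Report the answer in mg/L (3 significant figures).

41 L/s = 0.041 m³/s.
After input A: C = (8.39·8.36 + 0.041·110) / 8.431 = 8.854 mg/L.
Over the 9.9 km reach to input B (t = 1.222e+04 s = 0.1415 d), decay gives C = 8.854·exp(−0.37·0.1415) = 8.403 mg/L.
729 L/s = 0.729 m³/s.
After input B: C = (8.431·8.403 + 0.729·7.37) / 9.16 = 8.321 mg/L.

8.32 mg/L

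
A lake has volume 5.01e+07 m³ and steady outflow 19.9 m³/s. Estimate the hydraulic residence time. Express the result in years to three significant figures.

Q = 19.9 m³/s × 3.156e+07 s/yr = 6.28e+08 m³/yr.
Hydraulic residence time τ = V/Q = 5.01e+07/6.28e+08 = 0.07978 yr.

0.0798 yr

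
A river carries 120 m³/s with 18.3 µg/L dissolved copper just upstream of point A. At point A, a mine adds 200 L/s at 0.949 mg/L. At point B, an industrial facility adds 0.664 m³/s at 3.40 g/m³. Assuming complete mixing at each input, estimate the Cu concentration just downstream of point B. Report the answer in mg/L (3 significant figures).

0.0384 mg/L

18.3 µg/L = 0.0183 mg/L.
200 L/s = 0.2 m³/s.
After input A: C = (120·0.0183 + 0.2·0.949) / 120.2 = 0.01985 mg/L.
After input B: C = (120.2·0.01985 + 0.664·3.4) / 120.9 = 0.03842 mg/L.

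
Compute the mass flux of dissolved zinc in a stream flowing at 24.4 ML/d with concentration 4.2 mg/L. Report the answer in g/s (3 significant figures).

1.19 g/s

24.4 ML/d = 0.2824 m³/s.
Mass flux = Q·C = 0.2824 m³/s × 4.2 g/m³ = 1.186 g/s.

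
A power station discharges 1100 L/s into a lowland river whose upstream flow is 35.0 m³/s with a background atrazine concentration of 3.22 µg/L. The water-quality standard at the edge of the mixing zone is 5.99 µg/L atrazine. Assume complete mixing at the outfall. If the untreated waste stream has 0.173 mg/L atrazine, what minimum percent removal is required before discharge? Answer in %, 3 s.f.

1100 L/s = 1.1 m³/s.
3.22 µg/L = 0.00322 mg/L.
5.99 µg/L = 0.00599 mg/L.
Mass balance: 0.00599·36.1 = 1.1·Cₑ + 35·0.00322.
Cₑ = (0.2162 − 0.1127) / 1.1 = 0.09413 mg/L.
Required removal = 1 − 0.09413/0.173 = 45.59 %.

45.6 %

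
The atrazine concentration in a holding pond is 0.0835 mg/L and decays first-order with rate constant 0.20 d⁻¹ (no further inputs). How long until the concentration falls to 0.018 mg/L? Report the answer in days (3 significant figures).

t = ln(C₀/C)/k = ln(0.0835/0.018)/0.20 = 1.534/0.20 = 7.672 d.

7.67 d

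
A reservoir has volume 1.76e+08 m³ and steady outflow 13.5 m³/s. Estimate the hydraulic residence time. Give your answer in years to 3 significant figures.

Q = 13.5 m³/s × 3.156e+07 s/yr = 4.26e+08 m³/yr.
Hydraulic residence time τ = V/Q = 1.76e+08/4.26e+08 = 0.4131 yr.

0.413 yr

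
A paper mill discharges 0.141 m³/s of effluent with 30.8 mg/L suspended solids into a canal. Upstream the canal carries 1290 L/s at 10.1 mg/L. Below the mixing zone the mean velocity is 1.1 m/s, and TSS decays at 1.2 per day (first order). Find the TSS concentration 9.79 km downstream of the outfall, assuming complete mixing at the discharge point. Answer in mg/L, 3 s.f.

1290 L/s = 1.29 m³/s.
After complete mixing, C₀ = (0.141·30.8 + 1.29·10.1) / 1.431 = 12.14 mg/L.
Travel time t = 9790 m / 1.1 m/s = 8900 s = 0.103 d.
C = 12.14·exp(−1.2·0.103) = 12.14·0.8837 = 10.73 mg/L.

10.7 mg/L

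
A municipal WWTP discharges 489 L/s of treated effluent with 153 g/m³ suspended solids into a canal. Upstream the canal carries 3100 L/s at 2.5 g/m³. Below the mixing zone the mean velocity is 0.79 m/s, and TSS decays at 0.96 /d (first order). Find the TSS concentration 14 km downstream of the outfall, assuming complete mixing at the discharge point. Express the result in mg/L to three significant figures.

489 L/s = 0.489 m³/s.
3100 L/s = 3.1 m³/s.
After complete mixing, C₀ = (0.489·153 + 3.1·2.5) / 3.589 = 23.01 mg/L.
Travel time t = 1.4e+04 m / 0.79 m/s = 1.772e+04 s = 0.2051 d.
C = 23.01·exp(−0.96·0.2051) = 23.01·0.8213 = 18.89 mg/L.

18.9 mg/L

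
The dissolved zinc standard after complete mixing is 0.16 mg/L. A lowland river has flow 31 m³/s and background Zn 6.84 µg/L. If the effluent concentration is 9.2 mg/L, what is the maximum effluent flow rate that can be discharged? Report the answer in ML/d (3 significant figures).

6.84 µg/L = 0.00684 mg/L.
Mass balance at complete mixing: C_std·(Q_w + Q_r) = Q_w·C_e + Q_r·C_b.
Rearranging, Q_w = Q_r·(C_std − C_b)/(C_e − C_std) = 31·(0.16 − 0.00684) / (9.2 − 0.16) = 0.5252 m³/s.
= 45.38 ML/d.

45.4 ML/d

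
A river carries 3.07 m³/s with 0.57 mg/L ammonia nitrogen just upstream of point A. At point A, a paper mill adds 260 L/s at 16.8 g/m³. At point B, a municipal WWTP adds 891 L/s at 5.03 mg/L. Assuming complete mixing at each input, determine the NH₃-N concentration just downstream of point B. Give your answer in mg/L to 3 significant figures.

2.51 mg/L

260 L/s = 0.26 m³/s.
After input A: C = (3.07·0.57 + 0.26·16.8) / 3.33 = 1.837 mg/L.
891 L/s = 0.891 m³/s.
After input B: C = (3.33·1.837 + 0.891·5.03) / 4.221 = 2.511 mg/L.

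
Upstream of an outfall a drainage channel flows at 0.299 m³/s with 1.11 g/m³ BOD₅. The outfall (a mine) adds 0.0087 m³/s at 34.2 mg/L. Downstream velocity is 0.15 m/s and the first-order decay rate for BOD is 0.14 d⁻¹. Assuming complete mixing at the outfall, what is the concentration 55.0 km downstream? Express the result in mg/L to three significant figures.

After complete mixing, C₀ = (0.0087·34.2 + 0.299·1.11) / 0.3077 = 2.046 mg/L.
Travel time t = 5.5e+04 m / 0.15 m/s = 3.667e+05 s = 4.244 d.
C = 2.046·exp(−0.14·4.244) = 2.046·0.552 = 1.129 mg/L.

1.13 mg/L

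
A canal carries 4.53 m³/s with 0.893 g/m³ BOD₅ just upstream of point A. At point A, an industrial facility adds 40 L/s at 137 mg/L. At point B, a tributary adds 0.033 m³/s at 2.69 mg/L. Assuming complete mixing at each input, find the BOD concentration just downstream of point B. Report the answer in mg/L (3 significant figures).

2.09 mg/L

40 L/s = 0.04 m³/s.
After input A: C = (4.53·0.893 + 0.04·137) / 4.57 = 2.084 mg/L.
After input B: C = (4.57·2.084 + 0.033·2.69) / 4.603 = 2.089 mg/L.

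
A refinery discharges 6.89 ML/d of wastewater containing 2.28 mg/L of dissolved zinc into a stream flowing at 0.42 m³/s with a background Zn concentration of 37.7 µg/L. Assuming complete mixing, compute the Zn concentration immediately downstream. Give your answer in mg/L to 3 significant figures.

6.89 ML/d = 0.07975 m³/s.
37.7 µg/L = 0.0377 mg/L.
Conservation of mass across the mixing zone: C = (0.07975·2.28 + 0.42·0.0377) / (0.07975 + 0.42) = 0.1977/0.4997 = 0.3955 mg/L.

0.396 mg/L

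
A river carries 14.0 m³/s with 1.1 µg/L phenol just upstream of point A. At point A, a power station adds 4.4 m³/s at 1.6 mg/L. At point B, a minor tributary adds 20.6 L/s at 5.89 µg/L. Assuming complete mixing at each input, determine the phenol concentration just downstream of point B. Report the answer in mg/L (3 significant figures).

0.383 mg/L

1.1 µg/L = 0.0011 mg/L.
After input A: C = (14·0.0011 + 4.4·1.6) / 18.4 = 0.3834 mg/L.
20.6 L/s = 0.0206 m³/s.
5.89 µg/L = 0.00589 mg/L.
After input B: C = (18.4·0.3834 + 0.0206·0.00589) / 18.42 = 0.383 mg/L.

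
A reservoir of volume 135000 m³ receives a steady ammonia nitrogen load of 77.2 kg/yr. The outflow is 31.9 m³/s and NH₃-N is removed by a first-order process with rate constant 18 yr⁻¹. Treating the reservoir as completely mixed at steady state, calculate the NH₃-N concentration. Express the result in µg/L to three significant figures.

Outflow Q = 31.9 m³/s × 3.156e+07 s/yr = 1.007e+09 m³/yr.
Steady-state CSTR mass balance: W = Q·C + k·V·C, so C = W/(Q + kV).
Q + kV = 1.007e+09 + 18·135000 = 1.009e+09 m³/yr.
C = 77.2/1.009e+09 = 7.65e-08 kg/m³ = 7.65e-05 mg/L = 0.0765 µg/L.

0.0765 µg/L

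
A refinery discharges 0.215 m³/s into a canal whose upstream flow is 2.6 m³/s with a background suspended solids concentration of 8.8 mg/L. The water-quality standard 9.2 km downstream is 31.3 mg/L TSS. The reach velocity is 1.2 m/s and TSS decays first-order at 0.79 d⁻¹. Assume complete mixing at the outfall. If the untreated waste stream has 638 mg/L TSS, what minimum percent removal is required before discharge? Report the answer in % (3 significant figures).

Travel time to the compliance point: t = 9200/1.2 = 7667 s = 0.08873 d; decay factor exp(−0.79·0.08873) = 0.9323.
So the concentration just after mixing may be at most 31.3/0.9323 = 33.57 mg/L.
Mass balance: 33.57·2.815 = 0.215·Cₑ + 2.6·8.8.
Cₑ = (94.51 − 22.88) / 0.215 = 333.2 mg/L.
Required removal = 1 − 333.2/638 = 47.78 %.

47.8 %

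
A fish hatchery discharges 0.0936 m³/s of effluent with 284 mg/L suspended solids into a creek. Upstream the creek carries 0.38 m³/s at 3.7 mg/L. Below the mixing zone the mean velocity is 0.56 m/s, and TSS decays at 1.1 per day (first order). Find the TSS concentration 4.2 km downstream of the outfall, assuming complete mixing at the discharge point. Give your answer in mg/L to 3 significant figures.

53.7 mg/L

After complete mixing, C₀ = (0.0936·284 + 0.38·3.7) / 0.4736 = 59.1 mg/L.
Travel time t = 4200 m / 0.56 m/s = 7500 s = 0.08681 d.
C = 59.1·exp(−1.1·0.08681) = 59.1·0.9089 = 53.72 mg/L.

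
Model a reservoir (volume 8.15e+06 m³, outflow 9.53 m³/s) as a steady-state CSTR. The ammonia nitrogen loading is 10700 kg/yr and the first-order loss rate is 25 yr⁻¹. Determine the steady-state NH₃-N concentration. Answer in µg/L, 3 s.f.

21.2 µg/L

Outflow Q = 9.53 m³/s × 3.156e+07 s/yr = 3.007e+08 m³/yr.
Steady-state CSTR mass balance: W = Q·C + k·V·C, so C = W/(Q + kV).
Q + kV = 3.007e+08 + 25·8.15e+06 = 5.045e+08 m³/yr.
C = 10700/5.045e+08 = 2.121e-05 kg/m³ = 0.02121 mg/L = 21.21 µg/L.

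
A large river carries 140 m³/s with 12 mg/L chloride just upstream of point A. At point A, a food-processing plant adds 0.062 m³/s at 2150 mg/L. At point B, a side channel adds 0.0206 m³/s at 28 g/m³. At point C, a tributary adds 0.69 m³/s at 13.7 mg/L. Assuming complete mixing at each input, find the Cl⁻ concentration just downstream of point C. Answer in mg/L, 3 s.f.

13.0 mg/L

After input A: C = (140·12 + 0.062·2150) / 140.1 = 12.95 mg/L.
After input B: C = (140.1·12.95 + 0.0206·28) / 140.1 = 12.95 mg/L.
After input C: C = (140.1·12.95 + 0.69·13.7) / 140.8 = 12.95 mg/L.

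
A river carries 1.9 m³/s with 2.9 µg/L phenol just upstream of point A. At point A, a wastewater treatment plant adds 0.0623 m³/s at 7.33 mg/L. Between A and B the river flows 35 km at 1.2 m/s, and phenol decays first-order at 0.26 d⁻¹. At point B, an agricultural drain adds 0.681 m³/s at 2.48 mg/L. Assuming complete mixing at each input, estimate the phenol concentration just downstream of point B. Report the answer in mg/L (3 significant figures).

2.9 µg/L = 0.0029 mg/L.
After input A: C = (1.9·0.0029 + 0.0623·7.33) / 1.962 = 0.2355 mg/L.
Over the 35 km reach to input B (t = 2.917e+04 s = 0.3376 d), decay gives C = 0.2355·exp(−0.26·0.3376) = 0.2157 mg/L.
After input B: C = (1.962·0.2157 + 0.681·2.48) / 2.643 = 0.7991 mg/L.

0.799 mg/L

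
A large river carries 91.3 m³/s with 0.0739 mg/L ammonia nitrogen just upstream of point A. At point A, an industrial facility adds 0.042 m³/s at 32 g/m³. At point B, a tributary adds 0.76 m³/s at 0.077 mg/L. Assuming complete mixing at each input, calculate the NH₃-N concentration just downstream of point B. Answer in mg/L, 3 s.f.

0.0885 mg/L

After input A: C = (91.3·0.0739 + 0.042·32) / 91.34 = 0.08858 mg/L.
After input B: C = (91.34·0.08858 + 0.76·0.077) / 92.1 = 0.08848 mg/L.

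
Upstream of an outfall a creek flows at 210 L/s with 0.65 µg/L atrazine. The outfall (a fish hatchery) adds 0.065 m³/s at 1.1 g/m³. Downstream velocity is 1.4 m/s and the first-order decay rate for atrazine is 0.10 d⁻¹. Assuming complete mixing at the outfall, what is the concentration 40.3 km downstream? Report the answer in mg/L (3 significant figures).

210 L/s = 0.21 m³/s.
0.65 µg/L = 0.00065 mg/L.
After complete mixing, C₀ = (0.065·1.1 + 0.21·0.00065) / 0.275 = 0.2605 mg/L.
Travel time t = 4.03e+04 m / 1.4 m/s = 2.879e+04 s = 0.3332 d.
C = 0.2605·exp(−0.10·0.3332) = 0.2605·0.9672 = 0.252 mg/L.

0.252 mg/L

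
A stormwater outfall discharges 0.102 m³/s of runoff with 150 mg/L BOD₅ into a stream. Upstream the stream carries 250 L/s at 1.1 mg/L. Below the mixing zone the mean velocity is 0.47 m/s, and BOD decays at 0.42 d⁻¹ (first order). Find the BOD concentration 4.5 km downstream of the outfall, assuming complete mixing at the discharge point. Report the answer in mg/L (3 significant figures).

42.2 mg/L

250 L/s = 0.25 m³/s.
After complete mixing, C₀ = (0.102·150 + 0.25·1.1) / 0.352 = 44.25 mg/L.
Travel time t = 4500 m / 0.47 m/s = 9574 s = 0.1108 d.
C = 44.25·exp(−0.42·0.1108) = 44.25·0.9545 = 42.23 mg/L.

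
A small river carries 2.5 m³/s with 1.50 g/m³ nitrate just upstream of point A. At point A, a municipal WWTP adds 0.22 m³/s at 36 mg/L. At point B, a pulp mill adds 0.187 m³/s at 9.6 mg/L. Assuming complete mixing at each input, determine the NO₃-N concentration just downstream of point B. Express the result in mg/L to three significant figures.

4.63 mg/L

After input A: C = (2.5·1.5 + 0.22·36) / 2.72 = 4.29 mg/L.
After input B: C = (2.72·4.29 + 0.187·9.6) / 2.907 = 4.632 mg/L.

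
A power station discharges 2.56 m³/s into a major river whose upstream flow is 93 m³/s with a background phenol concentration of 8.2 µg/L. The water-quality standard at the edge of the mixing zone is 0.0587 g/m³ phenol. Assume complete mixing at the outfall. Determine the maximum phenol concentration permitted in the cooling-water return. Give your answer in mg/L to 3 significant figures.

8.2 µg/L = 0.0082 mg/L.
Mass balance: 0.0587·95.56 = 2.56·Cₑ + 93·0.0082.
Cₑ = (5.609 − 0.7626) / 2.56 = 1.893 mg/L.

1.89 mg/L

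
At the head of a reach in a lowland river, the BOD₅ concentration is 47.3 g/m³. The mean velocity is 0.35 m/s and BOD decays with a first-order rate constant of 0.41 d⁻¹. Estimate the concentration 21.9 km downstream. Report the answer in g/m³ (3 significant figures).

Travel time t = 21.9 km / 0.35 m/s = 2.19e+04/0.35 = 6.257e+04 s = 0.7242 d.
First-order decay: C = 47.3·exp(−0.41·0.7242) = 47.3·0.7431 = 35.15 g/m³.

35.1 g/m³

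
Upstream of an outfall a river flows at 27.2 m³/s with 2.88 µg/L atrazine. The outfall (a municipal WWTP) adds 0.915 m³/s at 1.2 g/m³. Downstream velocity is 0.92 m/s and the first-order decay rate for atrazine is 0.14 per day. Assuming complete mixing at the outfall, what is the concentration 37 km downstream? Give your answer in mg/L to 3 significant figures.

2.88 µg/L = 0.00288 mg/L.
After complete mixing, C₀ = (0.915·1.2 + 27.2·0.00288) / 28.11 = 0.04184 mg/L.
Travel time t = 3.7e+04 m / 0.92 m/s = 4.022e+04 s = 0.4655 d.
C = 0.04184·exp(−0.14·0.4655) = 0.04184·0.9369 = 0.0392 mg/L.

0.0392 mg/L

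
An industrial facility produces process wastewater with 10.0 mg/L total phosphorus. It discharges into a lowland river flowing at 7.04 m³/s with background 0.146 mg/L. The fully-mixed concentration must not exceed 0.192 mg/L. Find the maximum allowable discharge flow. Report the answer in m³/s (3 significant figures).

0.0330 m³/s

Mass balance at complete mixing: C_std·(Q_w + Q_r) = Q_w·C_e + Q_r·C_b.
Rearranging, Q_w = Q_r·(C_std − C_b)/(C_e − C_std) = 7.04·(0.192 − 0.146) / (10 − 0.192) = 0.03302 m³/s.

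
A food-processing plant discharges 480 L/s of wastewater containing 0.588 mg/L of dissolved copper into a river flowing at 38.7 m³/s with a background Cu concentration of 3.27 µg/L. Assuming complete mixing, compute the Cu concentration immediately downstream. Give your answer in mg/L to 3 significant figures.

0.0104 mg/L

480 L/s = 0.48 m³/s.
3.27 µg/L = 0.00327 mg/L.
Flow-weighted mixing gives C = (0.48·0.588 + 38.7·0.00327) / (0.48 + 38.7) = 0.4088/39.18 = 0.01043 mg/L.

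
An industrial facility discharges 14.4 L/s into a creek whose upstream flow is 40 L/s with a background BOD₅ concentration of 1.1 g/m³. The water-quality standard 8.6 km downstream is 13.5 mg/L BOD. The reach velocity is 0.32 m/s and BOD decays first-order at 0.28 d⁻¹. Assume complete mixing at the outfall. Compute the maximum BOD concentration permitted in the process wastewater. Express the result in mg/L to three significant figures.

52.6 mg/L

14.4 L/s = 0.0144 m³/s.
40 L/s = 0.04 m³/s.
Travel time to the compliance point: t = 8600/0.32 = 2.688e+04 s = 0.3111 d; decay factor exp(−0.28·0.3111) = 0.9166.
So the concentration just after mixing may be at most 13.5/0.9166 = 14.73 mg/L.
Mass balance: 14.73·0.0544 = 0.0144·Cₑ + 0.04·1.1.
Cₑ = (0.8012 − 0.044) / 0.0144 = 52.59 mg/L.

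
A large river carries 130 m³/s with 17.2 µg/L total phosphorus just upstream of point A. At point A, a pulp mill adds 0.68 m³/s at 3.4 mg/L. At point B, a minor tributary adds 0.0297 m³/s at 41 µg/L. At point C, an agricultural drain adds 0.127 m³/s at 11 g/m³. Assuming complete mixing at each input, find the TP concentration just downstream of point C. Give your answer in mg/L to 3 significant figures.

17.2 µg/L = 0.0172 mg/L.
After input A: C = (130·0.0172 + 0.68·3.4) / 130.7 = 0.0348 mg/L.
41 µg/L = 0.041 mg/L.
After input B: C = (130.7·0.0348 + 0.0297·0.041) / 130.7 = 0.0348 mg/L.
After input C: C = (130.7·0.0348 + 0.127·11) / 130.8 = 0.04545 mg/L.

0.0454 mg/L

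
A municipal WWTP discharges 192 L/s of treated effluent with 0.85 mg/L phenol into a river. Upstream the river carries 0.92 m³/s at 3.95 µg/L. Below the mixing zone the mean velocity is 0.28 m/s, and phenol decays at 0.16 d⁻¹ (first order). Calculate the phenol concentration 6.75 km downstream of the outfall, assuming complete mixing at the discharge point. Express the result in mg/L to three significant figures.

0.143 mg/L

192 L/s = 0.192 m³/s.
3.95 µg/L = 0.00395 mg/L.
After complete mixing, C₀ = (0.192·0.85 + 0.92·0.00395) / 1.112 = 0.15 mg/L.
Travel time t = 6750 m / 0.28 m/s = 2.411e+04 s = 0.279 d.
C = 0.15·exp(−0.16·0.279) = 0.15·0.9563 = 0.1435 mg/L.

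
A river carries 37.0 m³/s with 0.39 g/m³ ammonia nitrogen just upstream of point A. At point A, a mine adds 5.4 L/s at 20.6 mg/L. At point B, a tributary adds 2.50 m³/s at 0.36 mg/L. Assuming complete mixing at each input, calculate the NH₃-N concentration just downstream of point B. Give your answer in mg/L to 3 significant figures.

5.4 L/s = 0.0054 m³/s.
After input A: C = (37·0.39 + 0.0054·20.6) / 37.01 = 0.3929 mg/L.
After input B: C = (37.01·0.3929 + 2.5·0.36) / 39.51 = 0.3909 mg/L.

0.391 mg/L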